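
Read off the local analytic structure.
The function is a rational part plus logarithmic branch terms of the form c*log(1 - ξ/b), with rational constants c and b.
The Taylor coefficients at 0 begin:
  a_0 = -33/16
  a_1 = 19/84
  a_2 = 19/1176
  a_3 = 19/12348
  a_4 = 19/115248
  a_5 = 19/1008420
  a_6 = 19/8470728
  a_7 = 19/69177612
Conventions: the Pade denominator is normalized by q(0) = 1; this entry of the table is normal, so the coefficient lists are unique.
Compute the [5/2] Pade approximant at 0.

Taylor coefficients needed (read off): a_0 = -33/16, a_1 = 19/84, a_2 = 19/1176, a_3 = 19/12348, a_4 = 19/115248, a_5 = 19/1008420, a_6 = 19/8470728, a_7 = 19/69177612.
Write the denominator as Q(ξ) = 1 + q1*ξ + q2*ξ^2. Requiring Q*f - P = O(ξ^8) with deg P <= 5 kills the coefficients of ξ^6..ξ^7 in Q*f:
  ξ^6: a_6 + q1*a_5 + q2*a_4 = 0, i.e. 19/8470728 + (19/1008420)*q1 + (19/115248)*q2 = 0.
  ξ^7: a_7 + q1*a_6 + q2*a_5 = 0, i.e. 19/69177612 + (19/8470728)*q1 + (19/1008420)*q2 = 0.
Solving this linear system: q1 = -10/49, q2 = 10/1029.
The numerator is Q*f truncated at degree 5: P0 = a_0 = -33/16; P1 = a_1 + q1*a_0 = 761/1176; P2 = a_2 + q1*a_1 + q2*a_0 = -103/2058; P3 = a_3 + q1*a_2 + q2*a_1 = 19/43218; P4 = a_4 + q1*a_3 + q2*a_2 = 19/2420208; P5 = a_5 + q1*a_4 + q2*a_3 = 19/127060920.

The Pade approximant has numerator coefficients [-33/16, 761/1176, -103/2058, 19/43218, 19/2420208, 19/127060920]; denominator coefficients [1, -10/49, 10/1029].


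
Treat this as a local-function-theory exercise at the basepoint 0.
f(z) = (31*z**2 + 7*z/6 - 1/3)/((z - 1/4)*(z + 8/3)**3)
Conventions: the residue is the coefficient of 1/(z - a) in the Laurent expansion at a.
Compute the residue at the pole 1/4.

The residue is 468/6125.

At the order-1 pole 1/4 set g(z) = (z - (1/4))*f(z) = (31*z**2 + 7*z/6 - 1/3)/(z + 8/3)**3.
Simple pole: residue = g(a) at a = 1/4, which is 468/6125.


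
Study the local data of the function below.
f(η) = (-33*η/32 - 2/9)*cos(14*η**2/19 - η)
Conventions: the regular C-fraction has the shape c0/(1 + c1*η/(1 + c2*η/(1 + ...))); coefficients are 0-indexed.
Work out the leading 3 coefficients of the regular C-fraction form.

Taylor coefficients (expand at 0): a_0 = -2/9, a_1 = -33/32, a_2 = 1/9.
c0 = a_0 = -2/9. Peel one level at a time: if S = 1 + c*η/S' with S'(0) = 1, then c is the η-coefficient of S and S' = c*η/(S - 1).
S_1 = c0/f = 1 + (-297/64)*η + (90257/4096)*η^2 + ...; c1 = -297/64.
S_2 = c1*η/(S_1 - 1) = 1 + (90257/19008)*η + ...; c2 = 90257/19008.

The regular C-fraction coefficients are [-2/9, -297/64, 90257/19008].


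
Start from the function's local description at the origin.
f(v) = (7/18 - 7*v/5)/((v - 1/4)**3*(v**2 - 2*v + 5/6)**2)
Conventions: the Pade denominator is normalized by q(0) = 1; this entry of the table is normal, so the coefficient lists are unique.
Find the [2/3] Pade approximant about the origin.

The Pade approximant has numerator coefficients [-896/25, -10282589184/153469625, -8600152512/153469625]; denominator coefficients [1, -69555858/6138785, 2647469301/61387850, -346369853/6138785].

Taylor coefficients needed (expand at 0): a_0 = -896/25, a_1 = -59136/125, a_2 = -96768/25, a_3 = -79614976/3125, a_4 = -2319174144/15625, a_5 = -62611325952/78125.
Write the denominator as Q(v) = 1 + q1*v + q2*v^2 + q3*v^3. Requiring Q*f - P = O(v^6) with deg P <= 2 kills the coefficients of v^3..v^5 in Q*f:
  v^3: a_3 + q1*a_2 + q2*a_1 + q3*a_0 = 0, i.e. -79614976/3125 + (-96768/25)*q1 + (-59136/125)*q2 + (-896/25)*q3 = 0.
  v^4: a_4 + q1*a_3 + q2*a_2 + q3*a_1 = 0, i.e. -2319174144/15625 + (-79614976/3125)*q1 + (-96768/25)*q2 + (-59136/125)*q3 = 0.
  v^5: a_5 + q1*a_4 + q2*a_3 + q3*a_2 = 0, i.e. -62611325952/78125 + (-2319174144/15625)*q1 + (-79614976/3125)*q2 + (-96768/25)*q3 = 0.
Solving this linear system: q1 = -69555858/6138785, q2 = 2647469301/61387850, q3 = -346369853/6138785.
The numerator is Q*f truncated at degree 2: P0 = a_0 = -896/25; P1 = a_1 + q1*a_0 = -10282589184/153469625; P2 = a_2 + q1*a_1 + q2*a_0 = -8600152512/153469625.


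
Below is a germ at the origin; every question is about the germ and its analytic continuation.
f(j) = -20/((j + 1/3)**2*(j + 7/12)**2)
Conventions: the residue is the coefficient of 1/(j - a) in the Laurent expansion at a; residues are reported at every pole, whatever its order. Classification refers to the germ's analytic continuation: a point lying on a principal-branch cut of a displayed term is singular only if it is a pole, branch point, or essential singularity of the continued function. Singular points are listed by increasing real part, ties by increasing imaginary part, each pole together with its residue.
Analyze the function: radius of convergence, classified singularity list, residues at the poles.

Denominator factor (j + 7/12)^2: pole of order 2 at -7/12, modulus 7/12.
Denominator factor (j + 1/3)^2: pole of order 2 at -1/3, modulus 1/3.
The radius of convergence is the smallest modulus among the singular points: 1/3.
At the order-2 pole -7/12 set g(j) = (j - (-7/12))^2*f(j) = -20/(j + 1/3)**2.
Order-2 pole: residue = g'(a); g'(-7/12) = -2560, so the residue is -2560.
At the order-2 pole -1/3 set g(j) = (j - (-1/3))^2*f(j) = -20/(j + 7/12)**2.
Order-2 pole: residue = g'(a); g'(-1/3) = 2560, so the residue is 2560.
List the singular points by increasing real part (a conjugate pair: the negative imaginary part first).

Radius of convergence at 0: 1/3.
At -7/12: a pole of order 2; residue -2560.
At -1/3: a pole of order 2; residue 2560.


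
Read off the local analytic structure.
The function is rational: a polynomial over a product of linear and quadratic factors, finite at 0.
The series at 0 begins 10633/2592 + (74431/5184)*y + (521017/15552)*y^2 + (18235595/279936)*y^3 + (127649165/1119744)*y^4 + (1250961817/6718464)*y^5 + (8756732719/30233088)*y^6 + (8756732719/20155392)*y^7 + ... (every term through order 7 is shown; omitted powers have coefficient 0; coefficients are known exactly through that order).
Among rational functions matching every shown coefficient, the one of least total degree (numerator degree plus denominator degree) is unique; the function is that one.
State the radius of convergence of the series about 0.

No rational of total degree below 3 reproduces all 8 coefficients; solving the [0/3] Pade equations on them gives f(y) = -31/(12*(y - 6/7)**3), whose expansion matches every shown term.
Denominator factor (y - 6/7)^3: pole of order 3 at 6/7, modulus 6/7.
The radius of convergence is the smallest modulus among the singular points: 6/7.

The radius of convergence is 6/7.


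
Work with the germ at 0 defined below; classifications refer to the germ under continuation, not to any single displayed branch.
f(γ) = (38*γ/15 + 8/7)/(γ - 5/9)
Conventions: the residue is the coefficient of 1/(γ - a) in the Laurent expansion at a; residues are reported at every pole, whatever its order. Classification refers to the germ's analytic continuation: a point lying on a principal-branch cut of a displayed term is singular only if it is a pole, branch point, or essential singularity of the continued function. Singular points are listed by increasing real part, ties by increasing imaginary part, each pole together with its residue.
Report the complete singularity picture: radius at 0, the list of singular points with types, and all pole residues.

Denominator factor (γ - 5/9): pole of order 1 at 5/9, modulus 5/9.
The radius of convergence is the smallest modulus among the singular points: 5/9.
At the order-1 pole 5/9 set g(γ) = (γ - (5/9))*f(γ) = 38*γ/15 + 8/7.
Simple pole: residue = g(a) at a = 5/9, which is 482/189.

Radius of convergence at 0: 5/9.
At 5/9: a pole of order 1; residue 482/189.


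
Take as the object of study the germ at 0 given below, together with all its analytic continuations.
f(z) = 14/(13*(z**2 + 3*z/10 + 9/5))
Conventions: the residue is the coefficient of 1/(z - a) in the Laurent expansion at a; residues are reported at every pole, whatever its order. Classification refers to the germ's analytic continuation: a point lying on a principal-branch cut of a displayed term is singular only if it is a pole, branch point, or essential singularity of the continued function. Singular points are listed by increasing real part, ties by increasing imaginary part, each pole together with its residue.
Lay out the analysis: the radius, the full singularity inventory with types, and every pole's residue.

Denominator factor (z**2 + 3*z/10 + 9/5): discriminant -711/100, complex-conjugate roots (-3/20) + ((3/20)*sqrt(79))*i and (-3/20) - ((3/20)*sqrt(79))*i; poles of order 1, moduli (3/5)*sqrt(5) and (3/5)*sqrt(5).
The radius of convergence is the smallest modulus among the singular points: (3/5)*sqrt(5).
The factor z**2 + 3*z/10 + 9/5 splits as (z - a)(z - a') with a = (-3/20) - ((3/20)*sqrt(79))*i, a' = (-3/20) + ((3/20)*sqrt(79))*i. At the order-1 pole a set g(z) = (z - a)*f(z) = [14/13] / (z - a').
Simple pole: residue = g(a) at a = (-3/20) - ((3/20)*sqrt(79))*i, which is ((140/3081)*sqrt(79))*i.
The factor z**2 + 3*z/10 + 9/5 splits as (z - a)(z - a') with a = (-3/20) + ((3/20)*sqrt(79))*i, a' = (-3/20) - ((3/20)*sqrt(79))*i. At the order-1 pole a set g(z) = (z - a)*f(z) = [14/13] / (z - a').
Simple pole: residue = g(a) at a = (-3/20) + ((3/20)*sqrt(79))*i, which is -((140/3081)*sqrt(79))*i.
List the singular points by increasing real part (a conjugate pair: the negative imaginary part first).

Radius of convergence at 0: (3/5)*sqrt(5).
At (-3/20) - ((3/20)*sqrt(79))*i: a pole of order 1; residue ((140/3081)*sqrt(79))*i.
At (-3/20) + ((3/20)*sqrt(79))*i: a pole of order 1; residue -((140/3081)*sqrt(79))*i.


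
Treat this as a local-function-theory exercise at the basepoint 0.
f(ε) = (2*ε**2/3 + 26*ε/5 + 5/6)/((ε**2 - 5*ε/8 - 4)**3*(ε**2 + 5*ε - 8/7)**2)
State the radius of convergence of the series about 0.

The radius of convergence is -5/2 + (3/14)*sqrt(161).

Denominator factor (ε**2 + 5*ε - 8/7)^2: discriminant 207/7, real irrational roots -5/2 + (3/14)*sqrt(161) and -5/2 - (3/14)*sqrt(161); poles of order 2, moduli -5/2 + (3/14)*sqrt(161) and 5/2 + (3/14)*sqrt(161).
Denominator factor (ε**2 - 5*ε/8 - 4)^3: discriminant 1049/64, real irrational roots 5/16 + (1/16)*sqrt(1049) and 5/16 - (1/16)*sqrt(1049); poles of order 3, moduli 5/16 + (1/16)*sqrt(1049) and -5/16 + (1/16)*sqrt(1049).
The radius of convergence is the smallest modulus among the singular points: -5/2 + (3/14)*sqrt(161).


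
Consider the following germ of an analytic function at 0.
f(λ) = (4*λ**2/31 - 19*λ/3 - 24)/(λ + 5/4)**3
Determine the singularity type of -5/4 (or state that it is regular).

The point is a pole of order 3.

The denominator factor λ + 5/4 vanishes at -5/4 and appears to the power 3; the numerator there equals -1477/93, nonzero, and no other factor vanishes.
Hence a pole whose order is the multiplicity, 3.


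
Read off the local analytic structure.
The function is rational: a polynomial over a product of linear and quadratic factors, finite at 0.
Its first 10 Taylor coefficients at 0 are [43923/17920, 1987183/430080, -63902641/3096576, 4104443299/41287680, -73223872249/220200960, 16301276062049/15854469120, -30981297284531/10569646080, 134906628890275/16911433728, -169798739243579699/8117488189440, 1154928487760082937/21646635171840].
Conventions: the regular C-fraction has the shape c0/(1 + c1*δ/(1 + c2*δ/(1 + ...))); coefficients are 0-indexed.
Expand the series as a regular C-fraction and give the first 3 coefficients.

The regular C-fraction coefficients are [43923/17920, -1493/792, 7510259/1182456].

Taylor coefficients (read off): a_0 = 43923/17920, a_1 = 1987183/430080, a_2 = -63902641/3096576.
c0 = a_0 = 43923/17920. Peel one level at a time: if S = 1 + c*δ/S' with S'(0) = 1, then c is the δ-coefficient of S and S' = c*δ/(S - 1).
S_1 = c0/f = 1 + (-1493/792)*δ + (7510259/627264)*δ^2 + ...; c1 = -1493/792.
S_2 = c1*δ/(S_1 - 1) = 1 + (7510259/1182456)*δ + ...; c2 = 7510259/1182456.


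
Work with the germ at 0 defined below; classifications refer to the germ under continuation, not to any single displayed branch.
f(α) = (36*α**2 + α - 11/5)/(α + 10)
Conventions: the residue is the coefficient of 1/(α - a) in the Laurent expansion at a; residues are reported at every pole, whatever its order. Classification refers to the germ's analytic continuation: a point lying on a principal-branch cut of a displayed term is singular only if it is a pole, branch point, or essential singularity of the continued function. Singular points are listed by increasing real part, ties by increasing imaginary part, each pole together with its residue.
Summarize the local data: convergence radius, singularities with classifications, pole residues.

Denominator factor (α + 10): pole of order 1 at -10, modulus 10.
The radius of convergence is the smallest modulus among the singular points: 10.
At the order-1 pole -10 set g(α) = (α - (-10))*f(α) = 36*α**2 + α - 11/5.
Simple pole: residue = g(a) at a = -10, which is 17939/5.

Radius of convergence at 0: 10.
At -10: a pole of order 1; residue 17939/5.


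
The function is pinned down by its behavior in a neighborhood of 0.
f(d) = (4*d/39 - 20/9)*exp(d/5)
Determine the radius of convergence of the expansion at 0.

The radius of convergence is infinite.

The factor exp(d/5) is entire and contributes no finite singular point.
The polynomial part has no poles.
No finite singular points: the Taylor series at 0 converges everywhere.


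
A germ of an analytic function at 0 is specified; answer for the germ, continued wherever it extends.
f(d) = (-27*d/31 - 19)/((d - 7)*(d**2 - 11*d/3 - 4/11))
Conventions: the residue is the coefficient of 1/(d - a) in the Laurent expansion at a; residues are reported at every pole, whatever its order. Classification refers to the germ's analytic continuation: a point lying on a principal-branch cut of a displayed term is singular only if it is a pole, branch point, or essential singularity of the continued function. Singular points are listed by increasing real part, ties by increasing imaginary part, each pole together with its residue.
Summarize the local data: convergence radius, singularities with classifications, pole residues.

Denominator factor (d**2 - 11*d/3 - 4/11): discriminant 1475/99, real irrational roots 11/6 + (5/66)*sqrt(649) and 11/6 - (5/66)*sqrt(649); poles of order 1, moduli 11/6 + (5/66)*sqrt(649) and -11/6 + (5/66)*sqrt(649).
Denominator factor (d - 7): pole of order 1 at 7, modulus 7.
The radius of convergence is the smallest modulus among the singular points: -11/6 + (5/66)*sqrt(649).
The factor d**2 - 11*d/3 - 4/11 splits as (d - a)(d - a') with a = 11/6 - (5/66)*sqrt(649), a' = 11/6 + (5/66)*sqrt(649). At the order-1 pole a set g(d) = (d - a)*f(d) = [(-27*d/31 - 19)/(d - 7)] / (d - a').
Simple pole: residue = g(a) at a = 11/6 - (5/66)*sqrt(649), which is 12837/23498 - (336549/6931910)*sqrt(649).
The factor d**2 - 11*d/3 - 4/11 splits as (d - a)(d - a') with a = 11/6 + (5/66)*sqrt(649), a' = 11/6 - (5/66)*sqrt(649). At the order-1 pole a set g(d) = (d - a)*f(d) = [(-27*d/31 - 19)/(d - 7)] / (d - a').
Simple pole: residue = g(a) at a = 11/6 + (5/66)*sqrt(649), which is 12837/23498 + (336549/6931910)*sqrt(649).
At the order-1 pole 7 set g(d) = (d - (7))*f(d) = (-27*d/31 - 19)/(d**2 - 11*d/3 - 4/11).
Simple pole: residue = g(a) at a = 7, which is -12837/11749.
List the singular points by increasing real part (a conjugate pair: the negative imaginary part first).

Radius of convergence at 0: -11/6 + (5/66)*sqrt(649).
At 11/6 - (5/66)*sqrt(649): a pole of order 1; residue 12837/23498 - (336549/6931910)*sqrt(649).
At 11/6 + (5/66)*sqrt(649): a pole of order 1; residue 12837/23498 + (336549/6931910)*sqrt(649).
At 7: a pole of order 1; residue -12837/11749.


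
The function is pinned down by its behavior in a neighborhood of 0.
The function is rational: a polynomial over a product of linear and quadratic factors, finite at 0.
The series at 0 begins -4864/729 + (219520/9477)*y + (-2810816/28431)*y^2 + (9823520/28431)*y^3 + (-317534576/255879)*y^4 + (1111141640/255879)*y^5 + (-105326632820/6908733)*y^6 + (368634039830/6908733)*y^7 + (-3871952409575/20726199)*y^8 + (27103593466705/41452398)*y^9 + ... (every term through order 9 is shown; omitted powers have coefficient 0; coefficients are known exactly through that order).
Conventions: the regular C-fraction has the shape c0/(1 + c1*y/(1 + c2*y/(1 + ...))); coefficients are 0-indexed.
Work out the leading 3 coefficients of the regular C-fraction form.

Taylor coefficients (read off): a_0 = -4864/729, a_1 = 219520/9477, a_2 = -2810816/28431.
c0 = a_0 = -4864/729. Peel one level at a time: if S = 1 + c*y/S' with S'(0) = 1, then c is the y-coefficient of S and S' = c*y/(S - 1).
S_1 = c0/f = 1 + (1715/494)*y + (-1012159/366054)*y^2 + ...; c1 = 1715/494.
S_2 = c1*y/(S_1 - 1) = 1 + (1012159/1270815)*y + ...; c2 = 1012159/1270815.

The regular C-fraction coefficients are [-4864/729, 1715/494, 1012159/1270815].


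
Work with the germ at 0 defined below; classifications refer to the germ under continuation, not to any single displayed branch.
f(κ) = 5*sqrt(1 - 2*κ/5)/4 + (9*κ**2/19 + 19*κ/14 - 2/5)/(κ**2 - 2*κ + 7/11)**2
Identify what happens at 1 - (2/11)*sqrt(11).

The point is a pole of order 2.

The denominator factor κ**2 - 2*κ + 7/11 vanishes at 1 - (2/11)*sqrt(11) and appears to the power 2; the numerator there equals 23453/14630 - (613/1463)*sqrt(11), nonzero, and no other factor vanishes.
The branch terms are analytic at this point.
Hence a pole whose order is the multiplicity, 2.


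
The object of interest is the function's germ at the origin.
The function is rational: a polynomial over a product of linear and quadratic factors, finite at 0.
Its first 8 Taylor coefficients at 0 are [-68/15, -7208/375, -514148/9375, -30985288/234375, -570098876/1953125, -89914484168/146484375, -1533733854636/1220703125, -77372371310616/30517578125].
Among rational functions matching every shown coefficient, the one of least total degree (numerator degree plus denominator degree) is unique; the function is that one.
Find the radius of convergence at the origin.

No rational of total degree below 3 reproduces all 8 coefficients; solving the [0/3] Pade equations on them gives f(ε) = 34/(21*(ε - 1/2)*(ε**2 - 8*ε/5 + 5/7)), whose expansion matches every shown term.
Denominator factor (ε**2 - 8*ε/5 + 5/7): discriminant -52/175, complex-conjugate roots (4/5) + ((1/35)*sqrt(91))*i and (4/5) - ((1/35)*sqrt(91))*i; poles of order 1, moduli (1/7)*sqrt(35) and (1/7)*sqrt(35).
Denominator factor (ε - 1/2): pole of order 1 at 1/2, modulus 1/2.
The radius of convergence is the smallest modulus among the singular points: 1/2.

The radius of convergence is 1/2.


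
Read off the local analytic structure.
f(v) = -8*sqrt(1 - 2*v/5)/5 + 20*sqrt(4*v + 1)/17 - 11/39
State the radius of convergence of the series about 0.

The radius of convergence is 1/4.

Branch term (-8/5)*sqrt(1 - v/(5/2)): its argument vanishes at v = 5/2, a square-root branch point, modulus 5/2.
Branch term (20/17)*sqrt(1 - v/(-1/4)): its argument vanishes at v = -1/4, a square-root branch point, modulus 1/4.
The radius of convergence is the smallest modulus among the singular points: 1/4.


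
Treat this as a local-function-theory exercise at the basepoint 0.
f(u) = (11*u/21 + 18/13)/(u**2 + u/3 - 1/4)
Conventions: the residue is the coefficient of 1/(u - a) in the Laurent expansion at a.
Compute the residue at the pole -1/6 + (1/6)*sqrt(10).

The residue is 11/42 + (425/1092)*sqrt(10).

The factor u**2 + u/3 - 1/4 splits as (u - a)(u - a') with a = -1/6 + (1/6)*sqrt(10), a' = -1/6 - (1/6)*sqrt(10). At the order-1 pole a set g(u) = (u - a)*f(u) = [11*u/21 + 18/13] / (u - a').
Simple pole: residue = g(a) at a = -1/6 + (1/6)*sqrt(10), which is 11/42 + (425/1092)*sqrt(10).


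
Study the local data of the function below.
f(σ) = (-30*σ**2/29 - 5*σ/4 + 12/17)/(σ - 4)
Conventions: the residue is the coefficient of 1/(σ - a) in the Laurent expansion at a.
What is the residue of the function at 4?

At the order-1 pole 4 set g(σ) = (σ - (4))*f(σ) = -30*σ**2/29 - 5*σ/4 + 12/17.
Simple pole: residue = g(a) at a = 4, which is -10277/493.

The residue is -10277/493.


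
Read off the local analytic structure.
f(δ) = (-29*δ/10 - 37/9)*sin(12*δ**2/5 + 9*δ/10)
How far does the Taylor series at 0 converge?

The radius of convergence is infinite.

The factor sin(12*δ**2/5 + 9*δ/10) is entire and contributes no finite singular point.
The polynomial part has no poles.
No finite singular points: the Taylor series at 0 converges everywhere.


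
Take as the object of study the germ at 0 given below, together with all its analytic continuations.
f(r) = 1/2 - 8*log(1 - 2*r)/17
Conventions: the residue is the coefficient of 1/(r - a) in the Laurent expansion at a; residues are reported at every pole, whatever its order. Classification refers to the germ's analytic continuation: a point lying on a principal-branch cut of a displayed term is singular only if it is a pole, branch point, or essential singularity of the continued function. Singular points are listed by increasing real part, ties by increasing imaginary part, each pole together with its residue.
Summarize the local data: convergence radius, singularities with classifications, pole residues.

Radius of convergence at 0: 1/2.
At 1/2: a logarithmic branch point.

Branch term (-8/17)*log(1 - r/(1/2)): its argument vanishes at r = 1/2, a logarithmic branch point, modulus 1/2.
The radius of convergence is the smallest modulus among the singular points: 1/2.


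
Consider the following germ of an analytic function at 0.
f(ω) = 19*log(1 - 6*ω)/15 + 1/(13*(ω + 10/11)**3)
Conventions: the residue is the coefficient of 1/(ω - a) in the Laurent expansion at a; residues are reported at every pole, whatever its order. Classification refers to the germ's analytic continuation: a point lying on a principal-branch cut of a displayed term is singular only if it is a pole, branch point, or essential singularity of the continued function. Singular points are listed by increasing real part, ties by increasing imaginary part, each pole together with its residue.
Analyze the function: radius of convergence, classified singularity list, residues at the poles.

Radius of convergence at 0: 1/6.
At -10/11: a pole of order 3; residue 0.
At 1/6: a logarithmic branch point.

Denominator factor (ω + 10/11)^3: pole of order 3 at -10/11, modulus 10/11.
Branch term (19/15)*log(1 - ω/(1/6)): its argument vanishes at ω = 1/6, a logarithmic branch point, modulus 1/6.
The radius of convergence is the smallest modulus among the singular points: 1/6.
The branch term is analytic at -10/11 and contributes nothing to the residue; only the rational part matters.
At the order-3 pole -10/11 set g(ω) = (ω - (-10/11))^3*(rational part) = 1/13.
Order-3 pole: residue = g''(a)/2; g''(-10/11) = 0, so the residue is 0.
List the singular points by increasing real part (a conjugate pair: the negative imaginary part first).


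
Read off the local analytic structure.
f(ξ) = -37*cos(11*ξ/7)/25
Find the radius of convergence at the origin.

The radius of convergence is infinite.

The factor cos(11*ξ/7) is entire and contributes no finite singular point.
The polynomial part has no poles.
No finite singular points: the Taylor series at 0 converges everywhere.


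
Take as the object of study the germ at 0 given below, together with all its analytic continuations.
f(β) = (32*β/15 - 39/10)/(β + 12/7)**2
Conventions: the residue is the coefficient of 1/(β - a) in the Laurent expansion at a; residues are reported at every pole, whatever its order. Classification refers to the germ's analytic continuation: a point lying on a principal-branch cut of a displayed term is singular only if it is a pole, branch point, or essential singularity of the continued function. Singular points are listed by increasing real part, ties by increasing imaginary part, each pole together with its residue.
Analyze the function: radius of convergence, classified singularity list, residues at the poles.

Denominator factor (β + 12/7)^2: pole of order 2 at -12/7, modulus 12/7.
The radius of convergence is the smallest modulus among the singular points: 12/7.
At the order-2 pole -12/7 set g(β) = (β - (-12/7))^2*f(β) = 32*β/15 - 39/10.
Order-2 pole: residue = g'(a); g'(-12/7) = 32/15, so the residue is 32/15.

Radius of convergence at 0: 12/7.
At -12/7: a pole of order 2; residue 32/15.


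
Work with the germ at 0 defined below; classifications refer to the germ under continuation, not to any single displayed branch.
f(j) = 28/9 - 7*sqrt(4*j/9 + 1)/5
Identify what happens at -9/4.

The point is an algebraic (square-root) branch point.

The term (-7/5)*sqrt(1 - j/(-9/4)) has argument 1 - -9/4/(-9/4) = 0 at -9/4: a square-root (algebraic, two-sheeted) branch point; the remaining terms are analytic or single-valued there.


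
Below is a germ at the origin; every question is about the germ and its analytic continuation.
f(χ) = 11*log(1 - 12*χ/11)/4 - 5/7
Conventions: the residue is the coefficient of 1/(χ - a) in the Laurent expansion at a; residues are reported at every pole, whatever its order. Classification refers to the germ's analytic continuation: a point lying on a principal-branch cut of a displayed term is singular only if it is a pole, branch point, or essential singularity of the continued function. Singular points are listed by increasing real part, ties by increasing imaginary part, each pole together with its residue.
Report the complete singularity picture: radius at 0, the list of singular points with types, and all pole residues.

Branch term (11/4)*log(1 - χ/(11/12)): its argument vanishes at χ = 11/12, a logarithmic branch point, modulus 11/12.
The radius of convergence is the smallest modulus among the singular points: 11/12.

Radius of convergence at 0: 11/12.
At 11/12: a logarithmic branch point.


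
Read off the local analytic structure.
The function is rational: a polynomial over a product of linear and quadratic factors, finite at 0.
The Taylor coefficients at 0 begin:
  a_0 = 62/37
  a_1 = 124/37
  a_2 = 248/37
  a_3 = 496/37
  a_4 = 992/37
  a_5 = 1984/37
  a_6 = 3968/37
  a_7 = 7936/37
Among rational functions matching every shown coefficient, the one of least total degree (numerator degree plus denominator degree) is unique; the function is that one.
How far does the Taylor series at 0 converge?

No rational of total degree below 1 reproduces all 8 coefficients; solving the [0/1] Pade equations on them gives f(x) = -31/(37*(x - 1/2)), whose expansion matches every shown term.
Denominator factor (x - 1/2): pole of order 1 at 1/2, modulus 1/2.
The radius of convergence is the smallest modulus among the singular points: 1/2.

The radius of convergence is 1/2.


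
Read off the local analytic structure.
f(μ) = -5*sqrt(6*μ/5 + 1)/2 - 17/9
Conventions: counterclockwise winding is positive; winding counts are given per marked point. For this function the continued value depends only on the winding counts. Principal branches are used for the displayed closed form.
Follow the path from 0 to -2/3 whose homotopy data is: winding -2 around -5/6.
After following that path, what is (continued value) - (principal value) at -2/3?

Continued minus principal equals 0.

The rational part is single-valued and drops out of the difference; each branch term changes only by its own monodromy.
(-5/2)*sqrt(1 - μ/(-5/6)): winding -2 is even, the square root returns to the same sheet, contribution 0.
Summing the contributions at μ = -2/3 gives 0.


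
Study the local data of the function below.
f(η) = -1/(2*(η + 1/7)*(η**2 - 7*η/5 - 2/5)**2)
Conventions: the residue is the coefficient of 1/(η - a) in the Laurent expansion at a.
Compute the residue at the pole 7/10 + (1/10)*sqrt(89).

The residue is 60025/7744 - (49570325/61340224)*sqrt(89).

The factor η**2 - 7*η/5 - 2/5 splits as (η - a)(η - a') with a = 7/10 + (1/10)*sqrt(89), a' = 7/10 - (1/10)*sqrt(89). At the order-2 pole a set g(η) = (η - a)^2*f(η) = [-1/(2*(η + 1/7))] / (η - a')^2.
Order-2 pole: residue = g'(a); g'(7/10 + (1/10)*sqrt(89)) = 60025/7744 - (49570325/61340224)*sqrt(89), so the residue is 60025/7744 - (49570325/61340224)*sqrt(89).


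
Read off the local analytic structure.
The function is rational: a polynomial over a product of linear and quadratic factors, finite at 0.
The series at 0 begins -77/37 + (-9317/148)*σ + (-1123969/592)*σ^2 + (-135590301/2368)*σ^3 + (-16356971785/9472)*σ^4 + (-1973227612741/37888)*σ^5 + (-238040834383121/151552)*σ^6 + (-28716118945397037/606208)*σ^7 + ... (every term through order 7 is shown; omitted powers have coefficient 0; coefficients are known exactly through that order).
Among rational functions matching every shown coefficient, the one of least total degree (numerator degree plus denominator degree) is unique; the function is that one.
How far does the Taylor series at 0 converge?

No rational of total degree below 2 reproduces all 8 coefficients; solving the [0/2] Pade equations on them gives f(σ) = -28/(37*(σ**2 - 11*σ + 4/11)), whose expansion matches every shown term.
Denominator factor (σ**2 - 11*σ + 4/11): discriminant 1315/11, real irrational roots 11/2 + (1/22)*sqrt(14465) and 11/2 - (1/22)*sqrt(14465); poles of order 1, moduli 11/2 + (1/22)*sqrt(14465) and 11/2 - (1/22)*sqrt(14465).
The radius of convergence is the smallest modulus among the singular points: 11/2 - (1/22)*sqrt(14465).

The radius of convergence is 11/2 - (1/22)*sqrt(14465).


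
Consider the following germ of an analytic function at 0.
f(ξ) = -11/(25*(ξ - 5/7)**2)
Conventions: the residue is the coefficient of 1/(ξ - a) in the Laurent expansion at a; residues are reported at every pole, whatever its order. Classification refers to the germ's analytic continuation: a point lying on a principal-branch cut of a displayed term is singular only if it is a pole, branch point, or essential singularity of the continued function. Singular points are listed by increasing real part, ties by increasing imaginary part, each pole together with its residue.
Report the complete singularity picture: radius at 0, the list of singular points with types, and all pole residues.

Denominator factor (ξ - 5/7)^2: pole of order 2 at 5/7, modulus 5/7.
The radius of convergence is the smallest modulus among the singular points: 5/7.
At the order-2 pole 5/7 set g(ξ) = (ξ - (5/7))^2*f(ξ) = -11/25.
Order-2 pole: residue = g'(a); g'(5/7) = 0, so the residue is 0.

Radius of convergence at 0: 5/7.
At 5/7: a pole of order 2; residue 0.


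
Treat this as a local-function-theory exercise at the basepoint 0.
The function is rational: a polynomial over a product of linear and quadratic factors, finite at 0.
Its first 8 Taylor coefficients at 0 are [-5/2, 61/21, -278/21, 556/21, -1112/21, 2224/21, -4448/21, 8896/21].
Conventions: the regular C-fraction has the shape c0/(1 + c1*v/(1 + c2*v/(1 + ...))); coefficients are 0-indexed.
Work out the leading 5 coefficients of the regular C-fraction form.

Taylor coefficients (read off): a_0 = -5/2, a_1 = 61/21, a_2 = -278/21, a_3 = 556/21, a_4 = -1112/21.
c0 = a_0 = -5/2. Peel one level at a time: if S = 1 + c*v/S' with S'(0) = 1, then c is the v-coefficient of S and S' = c*v/(S - 1).
S_1 = c0/f = 1 + (122/105)*v + (-43496/11025)*v^2 + ...; c1 = 122/105.
S_2 = c1*v/(S_1 - 1) = 1 + (21748/6405)*v + (43368/3721)*v^2 + ...; c2 = 21748/6405.
S_3 = c2*v/(S_2 - 1) = 1 + (-1138410/331657)*v + (88795980/29560969)*v^2 + ...; c3 = -1138410/331657.
S_4 = c3*v/(S_3 - 1) = 1 + (4758/5437)*v + ...; c4 = 4758/5437.

The regular C-fraction coefficients are [-5/2, 122/105, 21748/6405, -1138410/331657, 4758/5437].


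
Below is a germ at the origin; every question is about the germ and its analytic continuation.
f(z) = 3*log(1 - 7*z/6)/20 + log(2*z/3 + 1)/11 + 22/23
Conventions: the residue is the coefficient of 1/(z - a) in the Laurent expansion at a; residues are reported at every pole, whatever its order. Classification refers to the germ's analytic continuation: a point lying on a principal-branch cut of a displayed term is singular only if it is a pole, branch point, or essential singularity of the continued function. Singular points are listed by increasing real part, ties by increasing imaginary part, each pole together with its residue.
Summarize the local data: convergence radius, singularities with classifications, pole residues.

Radius of convergence at 0: 6/7.
At -3/2: a logarithmic branch point.
At 6/7: a logarithmic branch point.

Branch term (1/11)*log(1 - z/(-3/2)): its argument vanishes at z = -3/2, a logarithmic branch point, modulus 3/2.
Branch term (3/20)*log(1 - z/(6/7)): its argument vanishes at z = 6/7, a logarithmic branch point, modulus 6/7.
The radius of convergence is the smallest modulus among the singular points: 6/7.
List the singular points by increasing real part (a conjugate pair: the negative imaginary part first).


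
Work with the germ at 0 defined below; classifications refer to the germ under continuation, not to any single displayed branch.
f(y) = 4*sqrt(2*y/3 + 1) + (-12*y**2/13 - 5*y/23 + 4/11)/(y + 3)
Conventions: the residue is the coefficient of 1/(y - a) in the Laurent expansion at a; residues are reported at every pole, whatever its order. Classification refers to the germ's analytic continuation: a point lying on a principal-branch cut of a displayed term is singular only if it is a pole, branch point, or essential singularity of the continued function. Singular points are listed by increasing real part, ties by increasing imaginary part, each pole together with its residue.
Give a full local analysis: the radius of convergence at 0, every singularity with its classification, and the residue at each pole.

Denominator factor (y + 3): pole of order 1 at -3, modulus 3.
Branch term (4)*sqrt(1 - y/(-3/2)): its argument vanishes at y = -3/2, a square-root branch point, modulus 3/2.
The radius of convergence is the smallest modulus among the singular points: 3/2.
The branch term is analytic at -3 and contributes nothing to the residue; only the rational part matters.
At the order-1 pole -3 set g(y) = (y - (-3))*(rational part) = -12*y**2/13 - 5*y/23 + 4/11.
Simple pole: residue = g(a) at a = -3, which is -23983/3289.
List the singular points by increasing real part (a conjugate pair: the negative imaginary part first).

Radius of convergence at 0: 3/2.
At -3: a pole of order 1; residue -23983/3289.
At -3/2: an algebraic (square-root) branch point.


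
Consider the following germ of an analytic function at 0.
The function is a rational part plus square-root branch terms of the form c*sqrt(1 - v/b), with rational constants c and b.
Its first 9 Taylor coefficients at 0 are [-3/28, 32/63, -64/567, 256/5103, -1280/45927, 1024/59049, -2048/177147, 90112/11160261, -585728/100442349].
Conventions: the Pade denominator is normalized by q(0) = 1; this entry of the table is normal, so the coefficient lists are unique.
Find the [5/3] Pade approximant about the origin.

Taylor coefficients needed (read off): a_0 = -3/28, a_1 = 32/63, a_2 = -64/567, a_3 = 256/5103, a_4 = -1280/45927, a_5 = 1024/59049, a_6 = -2048/177147, a_7 = 90112/11160261, a_8 = -585728/100442349.
Write the denominator as Q(v) = 1 + q1*v + q2*v^2 + q3*v^3. Requiring Q*f - P = O(v^9) with deg P <= 5 kills the coefficients of v^6..v^8 in Q*f:
  v^6: a_6 + q1*a_5 + q2*a_4 + q3*a_3 = 0, i.e. -2048/177147 + (1024/59049)*q1 + (-1280/45927)*q2 + (256/5103)*q3 = 0.
  v^7: a_7 + q1*a_6 + q2*a_5 + q3*a_4 = 0, i.e. 90112/11160261 + (-2048/177147)*q1 + (1024/59049)*q2 + (-1280/45927)*q3 = 0.
  v^8: a_8 + q1*a_7 + q2*a_6 + q3*a_5 = 0, i.e. -585728/100442349 + (90112/11160261)*q1 + (-2048/177147)*q2 + (1024/59049)*q3 = 0.
Solving this linear system: q1 = 3/2, q2 = 2/3, q3 = 20/243.
The numerator is Q*f truncated at degree 5: P0 = a_0 = -3/28; P1 = a_1 + q1*a_0 = 25/72; P2 = a_2 + q1*a_1 + q2*a_0 = 655/1134; P3 = a_3 + q1*a_2 + q2*a_1 + q3*a_0 = 1075/5103; P4 = a_4 + q1*a_3 + q2*a_2 + q3*a_1 = 640/45927; P5 = a_5 + q1*a_4 + q2*a_3 + q3*a_2 = -128/413343.

The Pade approximant has numerator coefficients [-3/28, 25/72, 655/1134, 1075/5103, 640/45927, -128/413343]; denominator coefficients [1, 3/2, 2/3, 20/243].


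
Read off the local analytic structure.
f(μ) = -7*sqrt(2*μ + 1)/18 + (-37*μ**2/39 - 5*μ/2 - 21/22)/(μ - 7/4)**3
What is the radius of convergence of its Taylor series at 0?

The radius of convergence is 1/2.

Denominator factor (μ - 7/4)^3: pole of order 3 at 7/4, modulus 7/4.
Branch term (-7/18)*sqrt(1 - μ/(-1/2)): its argument vanishes at μ = -1/2, a square-root branch point, modulus 1/2.
The radius of convergence is the smallest modulus among the singular points: 1/2.


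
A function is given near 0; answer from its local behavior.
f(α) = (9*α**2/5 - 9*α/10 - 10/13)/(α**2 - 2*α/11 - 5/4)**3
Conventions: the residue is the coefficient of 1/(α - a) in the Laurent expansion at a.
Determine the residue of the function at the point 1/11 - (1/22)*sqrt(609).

The residue is (9517981/1398221370)*sqrt(609).

The factor α**2 - 2*α/11 - 5/4 splits as (α - a)(α - a') with a = 1/11 - (1/22)*sqrt(609), a' = 1/11 + (1/22)*sqrt(609). At the order-3 pole a set g(α) = (α - a)^3*f(α) = [9*α**2/5 - 9*α/10 - 10/13] / (α - a')^3.
Order-3 pole: residue = g''(a)/2; g''(1/11 - (1/22)*sqrt(609)) = (9517981/699110685)*sqrt(609), so the residue is (9517981/1398221370)*sqrt(609).


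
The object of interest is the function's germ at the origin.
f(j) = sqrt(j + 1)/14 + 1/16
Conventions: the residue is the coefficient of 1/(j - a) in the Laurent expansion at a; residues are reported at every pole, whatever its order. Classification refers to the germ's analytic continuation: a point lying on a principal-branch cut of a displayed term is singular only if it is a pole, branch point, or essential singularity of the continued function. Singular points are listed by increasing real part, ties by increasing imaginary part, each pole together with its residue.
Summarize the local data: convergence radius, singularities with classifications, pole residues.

Radius of convergence at 0: 1.
At -1: an algebraic (square-root) branch point.

Branch term (1/14)*sqrt(1 - j/(-1)): its argument vanishes at j = -1, a square-root branch point, modulus 1.
The radius of convergence is the smallest modulus among the singular points: 1.


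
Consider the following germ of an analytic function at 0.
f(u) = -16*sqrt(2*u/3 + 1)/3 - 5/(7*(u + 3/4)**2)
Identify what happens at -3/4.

The point is a pole of order 2.

The denominator factor u + 3/4 vanishes at -3/4 and appears to the power 2; the numerator there equals -5/7, nonzero, and no other factor vanishes.
The branch terms are analytic at this point.
Hence a pole whose order is the multiplicity, 2.


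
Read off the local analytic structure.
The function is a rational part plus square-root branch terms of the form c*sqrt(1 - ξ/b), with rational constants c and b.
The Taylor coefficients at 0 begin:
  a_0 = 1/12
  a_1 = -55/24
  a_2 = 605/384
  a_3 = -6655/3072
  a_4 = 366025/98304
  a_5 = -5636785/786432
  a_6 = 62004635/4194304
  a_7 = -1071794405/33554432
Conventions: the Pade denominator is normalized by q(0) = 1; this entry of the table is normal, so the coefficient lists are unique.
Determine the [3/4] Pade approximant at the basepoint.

Taylor coefficients needed (read off): a_0 = 1/12, a_1 = -55/24, a_2 = 605/384, a_3 = -6655/3072, a_4 = 366025/98304, a_5 = -5636785/786432, a_6 = 62004635/4194304, a_7 = -1071794405/33554432.
Write the denominator as Q(ξ) = 1 + q1*ξ + q2*ξ^2 + q3*ξ^3 + q4*ξ^4. Requiring Q*f - P = O(ξ^8) with deg P <= 3 kills the coefficients of ξ^4..ξ^7 in Q*f:
  ξ^4: a_4 + q1*a_3 + q2*a_2 + q3*a_1 + q4*a_0 = 0, i.e. 366025/98304 + (-6655/3072)*q1 + (605/384)*q2 + (-55/24)*q3 + (1/12)*q4 = 0.
  ξ^5: a_5 + q1*a_4 + q2*a_3 + q3*a_2 + q4*a_1 = 0, i.e. -5636785/786432 + (366025/98304)*q1 + (-6655/3072)*q2 + (605/384)*q3 + (-55/24)*q4 = 0.
  ξ^6: a_6 + q1*a_5 + q2*a_4 + q3*a_3 + q4*a_2 = 0, i.e. 62004635/4194304 + (-5636785/786432)*q1 + (366025/98304)*q2 + (-6655/3072)*q3 + (605/384)*q4 = 0.
  ξ^7: a_7 + q1*a_6 + q2*a_5 + q3*a_4 + q4*a_3 = 0, i.e. -1071794405/33554432 + (62004635/4194304)*q1 + (-5636785/786432)*q2 + (366025/98304)*q3 + (-6655/3072)*q4 = 0.
Solving this linear system: q1 = 3707/952, q2 = 59895/15232, q3 = 78529/121856, q4 = -73205/974848.
The numerator is Q*f truncated at degree 3: P0 = a_0 = 1/12; P1 = a_1 + q1*a_0 = -7491/3808; P2 = a_2 + q1*a_1 + q2*a_0 = -61105/8704; P3 = a_3 + q1*a_2 + q2*a_1 + q3*a_0 = -347391/69632.

The Pade approximant has numerator coefficients [1/12, -7491/3808, -61105/8704, -347391/69632]; denominator coefficients [1, 3707/952, 59895/15232, 78529/121856, -73205/974848].
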